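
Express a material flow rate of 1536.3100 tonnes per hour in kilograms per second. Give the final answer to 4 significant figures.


m_dot = 1536.3100 * 1000 / 3600
m_dot = 426.8 kg/s


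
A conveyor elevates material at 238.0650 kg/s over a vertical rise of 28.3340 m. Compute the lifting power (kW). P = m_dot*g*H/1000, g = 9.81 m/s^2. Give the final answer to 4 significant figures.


P = 238.0650 * 9.81 * 28.3340 / 1000
P = 66.17 kW


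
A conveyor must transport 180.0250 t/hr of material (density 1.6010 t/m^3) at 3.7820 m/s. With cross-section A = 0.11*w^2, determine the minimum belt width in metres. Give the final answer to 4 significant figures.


A_req = 180.0250 / (3.7820 * 1.6010 * 3600) = 0.00825881 m^2
w = sqrt(0.00825881 / 0.11)
w = 0.2740 m


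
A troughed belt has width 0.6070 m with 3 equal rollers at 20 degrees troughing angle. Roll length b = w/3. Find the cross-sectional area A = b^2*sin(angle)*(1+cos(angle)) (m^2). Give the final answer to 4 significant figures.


b = 0.6070/3 = 0.202333 m
A = 0.202333^2 * sin(20 deg) * (1 + cos(20 deg))
A = 0.02716 m^2


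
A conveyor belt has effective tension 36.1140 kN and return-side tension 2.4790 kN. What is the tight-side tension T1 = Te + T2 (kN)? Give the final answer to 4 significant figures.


T1 = Te + T2 = 36.1140 + 2.4790
T1 = 38.59 kN


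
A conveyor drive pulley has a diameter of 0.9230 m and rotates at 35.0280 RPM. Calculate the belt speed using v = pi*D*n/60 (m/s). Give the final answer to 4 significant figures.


v = pi * 0.9230 * 35.0280 / 60
v = 1.693 m/s


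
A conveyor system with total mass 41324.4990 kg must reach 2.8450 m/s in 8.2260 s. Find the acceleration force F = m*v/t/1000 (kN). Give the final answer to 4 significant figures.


F = 41324.4990 * 2.8450 / 8.2260 / 1000
F = 14.29 kN


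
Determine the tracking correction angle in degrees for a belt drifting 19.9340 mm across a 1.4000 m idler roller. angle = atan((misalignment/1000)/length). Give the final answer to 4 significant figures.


misalign_m = 19.9340 / 1000 = 0.019934 m
angle = atan(0.019934 / 1.4000)
angle = 0.8158 deg


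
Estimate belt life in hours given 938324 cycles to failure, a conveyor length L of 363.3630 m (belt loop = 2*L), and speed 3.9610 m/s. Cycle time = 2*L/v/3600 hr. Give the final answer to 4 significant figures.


cycle_time = 2 * 363.3630 / 3.9610 / 3600 = 0.050964 hr
life = 938324 * 0.050964 = 47820 hours


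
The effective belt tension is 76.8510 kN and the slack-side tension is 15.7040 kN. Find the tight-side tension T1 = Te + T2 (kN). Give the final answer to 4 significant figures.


T1 = Te + T2 = 76.8510 + 15.7040
T1 = 92.56 kN


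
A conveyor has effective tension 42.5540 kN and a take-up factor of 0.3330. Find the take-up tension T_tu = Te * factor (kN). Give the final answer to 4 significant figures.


T_tu = 42.5540 * 0.3330
T_tu = 14.17 kN


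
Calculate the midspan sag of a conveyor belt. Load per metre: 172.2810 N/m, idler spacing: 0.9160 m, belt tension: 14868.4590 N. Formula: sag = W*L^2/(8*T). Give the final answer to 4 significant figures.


sag = 172.2810 * 0.9160^2 / (8 * 14868.4590)
sag = 0.001215 m


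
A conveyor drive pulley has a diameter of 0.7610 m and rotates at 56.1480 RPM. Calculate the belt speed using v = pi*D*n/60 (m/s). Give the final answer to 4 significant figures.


v = pi * 0.7610 * 56.1480 / 60
v = 2.237 m/s


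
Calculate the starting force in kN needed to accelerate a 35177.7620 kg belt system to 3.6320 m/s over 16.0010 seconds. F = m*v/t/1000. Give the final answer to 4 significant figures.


F = 35177.7620 * 3.6320 / 16.0010 / 1000
F = 7.985 kN


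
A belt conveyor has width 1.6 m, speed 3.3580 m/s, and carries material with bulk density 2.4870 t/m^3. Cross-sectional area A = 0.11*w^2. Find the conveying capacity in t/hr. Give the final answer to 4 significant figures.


A = 0.11 * 1.6^2 = 0.2816 m^2
C = 0.2816 * 3.3580 * 2.4870 * 3600
C = 8466 t/hr


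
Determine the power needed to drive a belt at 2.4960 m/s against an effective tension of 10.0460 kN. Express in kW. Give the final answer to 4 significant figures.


P = Te * v = 10.0460 * 2.4960
P = 25.07 kW


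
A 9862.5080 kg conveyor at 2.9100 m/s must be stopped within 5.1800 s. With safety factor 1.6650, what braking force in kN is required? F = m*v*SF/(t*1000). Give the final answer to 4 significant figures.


F = 9862.5080 * 2.9100 / 5.1800 * 1.6650 / 1000
F = 9.225 kN


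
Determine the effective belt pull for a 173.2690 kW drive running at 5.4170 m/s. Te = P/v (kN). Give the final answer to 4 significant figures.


Te = P / v = 173.2690 / 5.4170
Te = 31.99 kN


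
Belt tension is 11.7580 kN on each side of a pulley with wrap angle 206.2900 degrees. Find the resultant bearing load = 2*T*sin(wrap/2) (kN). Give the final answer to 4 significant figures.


F = 2 * 11.7580 * sin(206.2900/2 deg)
F = 22.90 kN


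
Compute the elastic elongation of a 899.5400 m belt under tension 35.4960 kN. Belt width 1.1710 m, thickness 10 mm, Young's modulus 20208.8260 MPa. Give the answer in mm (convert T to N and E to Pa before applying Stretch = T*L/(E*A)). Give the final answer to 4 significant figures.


A = 1.1710 * 0.01 = 0.01171 m^2
Stretch = 35.4960*1000 * 899.5400 / (20208.8260e6 * 0.01171) * 1000
Stretch = 134.9 mm


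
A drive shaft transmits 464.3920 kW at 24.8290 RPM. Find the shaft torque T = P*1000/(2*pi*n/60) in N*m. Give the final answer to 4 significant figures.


omega = 2*pi*24.8290/60 = 2.60009 rad/s
T = 464.3920*1000 / 2.60009
T = 178600 N*m


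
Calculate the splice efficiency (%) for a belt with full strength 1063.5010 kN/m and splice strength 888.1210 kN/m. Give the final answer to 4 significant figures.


Eff = 888.1210 / 1063.5010 * 100
Eff = 83.51 %


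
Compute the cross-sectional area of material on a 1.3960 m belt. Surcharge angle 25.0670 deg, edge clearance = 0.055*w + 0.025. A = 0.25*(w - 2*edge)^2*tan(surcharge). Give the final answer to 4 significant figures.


edge = 0.055*1.3960 + 0.025 = 0.10178 m
ew = 1.3960 - 2*0.10178 = 1.19244 m
A = 0.25 * 1.19244^2 * tan(25.0670 deg)
A = 0.1663 m^2


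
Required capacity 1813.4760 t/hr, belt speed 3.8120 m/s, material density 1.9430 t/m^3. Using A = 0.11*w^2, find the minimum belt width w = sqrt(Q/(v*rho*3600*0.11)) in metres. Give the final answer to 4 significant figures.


A_req = 1813.4760 / (3.8120 * 1.9430 * 3600) = 0.0680117 m^2
w = sqrt(0.0680117 / 0.11)
w = 0.7863 m


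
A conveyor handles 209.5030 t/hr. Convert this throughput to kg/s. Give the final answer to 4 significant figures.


m_dot = 209.5030 * 1000 / 3600
m_dot = 58.20 kg/s


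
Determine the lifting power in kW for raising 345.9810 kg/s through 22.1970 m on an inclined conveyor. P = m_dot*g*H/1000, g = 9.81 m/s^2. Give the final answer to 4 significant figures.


P = 345.9810 * 9.81 * 22.1970 / 1000
P = 75.34 kW


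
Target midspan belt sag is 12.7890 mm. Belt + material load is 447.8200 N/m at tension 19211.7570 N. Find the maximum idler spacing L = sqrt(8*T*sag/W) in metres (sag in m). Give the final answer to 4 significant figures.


sag = 12.7890/1000 = 0.012789 m
L = sqrt(8 * 19211.7570 * 0.012789 / 447.8200)
L = 2.095 m


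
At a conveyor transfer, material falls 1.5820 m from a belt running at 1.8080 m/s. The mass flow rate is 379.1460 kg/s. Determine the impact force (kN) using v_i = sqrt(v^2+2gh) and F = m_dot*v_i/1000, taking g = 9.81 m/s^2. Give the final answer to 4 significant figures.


v_i = sqrt(1.8080^2 + 2*9.81*1.5820) = 5.85728 m/s
F = 379.1460 * 5.85728 / 1000
F = 2.221 kN


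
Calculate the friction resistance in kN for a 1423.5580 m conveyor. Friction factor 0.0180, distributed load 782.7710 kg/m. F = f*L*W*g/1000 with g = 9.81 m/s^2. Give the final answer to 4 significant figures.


F = 0.0180 * 1423.5580 * 782.7710 * 9.81 / 1000
F = 196.8 kN


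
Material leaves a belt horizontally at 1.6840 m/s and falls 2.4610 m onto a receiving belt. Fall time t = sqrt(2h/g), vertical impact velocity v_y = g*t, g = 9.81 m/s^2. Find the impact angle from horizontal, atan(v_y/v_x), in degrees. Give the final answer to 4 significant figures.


t = sqrt(2*2.4610/9.81) = 0.708331 s
v_y = 9.81 * 0.708331 = 6.94873 m/s
angle = atan(6.94873 / 1.6840) = 76.38 deg


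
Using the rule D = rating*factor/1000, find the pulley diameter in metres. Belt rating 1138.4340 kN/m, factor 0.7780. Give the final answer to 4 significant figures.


D = 1138.4340 * 0.7780 / 1000
D = 0.8857 m


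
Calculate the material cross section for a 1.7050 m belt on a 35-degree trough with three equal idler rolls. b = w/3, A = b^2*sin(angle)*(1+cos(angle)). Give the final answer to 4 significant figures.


b = 1.7050/3 = 0.568333 m
A = 0.568333^2 * sin(35 deg) * (1 + cos(35 deg))
A = 0.3370 m^2


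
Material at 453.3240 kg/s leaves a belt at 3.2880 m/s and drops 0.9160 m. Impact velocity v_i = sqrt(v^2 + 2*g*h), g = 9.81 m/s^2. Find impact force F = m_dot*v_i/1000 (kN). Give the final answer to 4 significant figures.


v_i = sqrt(3.2880^2 + 2*9.81*0.9160) = 5.36497 m/s
F = 453.3240 * 5.36497 / 1000
F = 2.432 kN


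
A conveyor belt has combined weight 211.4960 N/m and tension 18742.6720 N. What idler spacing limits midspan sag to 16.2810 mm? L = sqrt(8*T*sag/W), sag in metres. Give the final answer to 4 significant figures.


sag = 16.2810/1000 = 0.016281 m
L = sqrt(8 * 18742.6720 * 0.016281 / 211.4960)
L = 3.397 m


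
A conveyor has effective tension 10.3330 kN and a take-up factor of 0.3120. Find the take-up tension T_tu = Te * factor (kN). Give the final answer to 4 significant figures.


T_tu = 10.3330 * 0.3120
T_tu = 3.224 kN


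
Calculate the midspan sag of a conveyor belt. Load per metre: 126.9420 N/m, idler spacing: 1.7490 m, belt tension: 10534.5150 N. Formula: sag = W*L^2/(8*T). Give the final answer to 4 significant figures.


sag = 126.9420 * 1.7490^2 / (8 * 10534.5150)
sag = 0.004608 m


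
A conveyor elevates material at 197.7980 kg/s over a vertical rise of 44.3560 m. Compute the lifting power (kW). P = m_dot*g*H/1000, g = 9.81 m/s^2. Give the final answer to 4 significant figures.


P = 197.7980 * 9.81 * 44.3560 / 1000
P = 86.07 kW


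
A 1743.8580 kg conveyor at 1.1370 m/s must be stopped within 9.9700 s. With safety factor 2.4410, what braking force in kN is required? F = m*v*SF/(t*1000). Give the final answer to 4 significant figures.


F = 1743.8580 * 1.1370 / 9.9700 * 2.4410 / 1000
F = 0.4854 kN


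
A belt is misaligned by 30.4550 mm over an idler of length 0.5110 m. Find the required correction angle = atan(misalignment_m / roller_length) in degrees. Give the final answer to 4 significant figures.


misalign_m = 30.4550 / 1000 = 0.030455 m
angle = atan(0.030455 / 0.5110)
angle = 3.411 deg


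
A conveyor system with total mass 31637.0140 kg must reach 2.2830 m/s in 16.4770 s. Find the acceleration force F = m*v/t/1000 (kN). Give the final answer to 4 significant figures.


F = 31637.0140 * 2.2830 / 16.4770 / 1000
F = 4.384 kN


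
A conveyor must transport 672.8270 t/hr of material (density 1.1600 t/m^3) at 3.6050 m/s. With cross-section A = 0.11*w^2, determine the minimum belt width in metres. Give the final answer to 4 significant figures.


A_req = 672.8270 / (3.6050 * 1.1600 * 3600) = 0.0446928 m^2
w = sqrt(0.0446928 / 0.11)
w = 0.6374 m


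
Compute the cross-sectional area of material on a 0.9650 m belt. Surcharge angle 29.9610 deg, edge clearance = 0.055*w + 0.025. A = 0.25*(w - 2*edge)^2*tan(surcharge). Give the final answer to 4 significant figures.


edge = 0.055*0.9650 + 0.025 = 0.078075 m
ew = 0.9650 - 2*0.078075 = 0.80885 m
A = 0.25 * 0.80885^2 * tan(29.9610 deg)
A = 0.09428 m^2


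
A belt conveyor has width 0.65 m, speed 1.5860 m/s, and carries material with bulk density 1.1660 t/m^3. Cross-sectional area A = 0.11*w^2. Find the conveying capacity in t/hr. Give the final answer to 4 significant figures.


A = 0.11 * 0.65^2 = 0.046475 m^2
C = 0.046475 * 1.5860 * 1.1660 * 3600
C = 309.4 t/hr


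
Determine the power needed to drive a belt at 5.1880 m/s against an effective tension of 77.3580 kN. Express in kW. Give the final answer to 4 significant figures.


P = Te * v = 77.3580 * 5.1880
P = 401.3 kW


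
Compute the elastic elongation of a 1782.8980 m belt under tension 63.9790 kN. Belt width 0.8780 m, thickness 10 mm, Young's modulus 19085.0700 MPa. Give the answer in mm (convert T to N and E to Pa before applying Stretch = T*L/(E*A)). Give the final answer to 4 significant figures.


A = 0.8780 * 0.01 = 0.00878 m^2
Stretch = 63.9790*1000 * 1782.8980 / (19085.0700e6 * 0.00878) * 1000
Stretch = 680.7 mm


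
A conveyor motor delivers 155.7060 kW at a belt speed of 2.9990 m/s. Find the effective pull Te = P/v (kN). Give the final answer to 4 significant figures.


Te = P / v = 155.7060 / 2.9990
Te = 51.92 kN


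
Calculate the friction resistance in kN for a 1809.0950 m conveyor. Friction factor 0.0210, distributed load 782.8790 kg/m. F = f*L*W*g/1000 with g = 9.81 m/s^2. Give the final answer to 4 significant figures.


F = 0.0210 * 1809.0950 * 782.8790 * 9.81 / 1000
F = 291.8 kN


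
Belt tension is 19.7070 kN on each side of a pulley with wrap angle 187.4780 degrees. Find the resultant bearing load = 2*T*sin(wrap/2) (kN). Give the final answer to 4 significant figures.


F = 2 * 19.7070 * sin(187.4780/2 deg)
F = 39.33 kN


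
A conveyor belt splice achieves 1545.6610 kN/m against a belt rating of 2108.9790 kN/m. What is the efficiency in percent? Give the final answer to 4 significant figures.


Eff = 1545.6610 / 2108.9790 * 100
Eff = 73.29 %


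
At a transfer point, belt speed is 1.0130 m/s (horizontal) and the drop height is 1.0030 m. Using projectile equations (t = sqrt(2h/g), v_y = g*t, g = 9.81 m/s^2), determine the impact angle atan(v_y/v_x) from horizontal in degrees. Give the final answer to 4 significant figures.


t = sqrt(2*1.0030/9.81) = 0.4522 s
v_y = 9.81 * 0.4522 = 4.43608 m/s
angle = atan(4.43608 / 1.0130) = 77.14 deg


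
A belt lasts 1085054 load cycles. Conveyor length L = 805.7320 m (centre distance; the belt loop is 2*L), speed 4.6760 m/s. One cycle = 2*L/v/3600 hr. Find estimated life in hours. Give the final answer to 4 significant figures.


cycle_time = 2 * 805.7320 / 4.6760 / 3600 = 0.095729 hr
life = 1085054 * 0.095729 = 103900 hours


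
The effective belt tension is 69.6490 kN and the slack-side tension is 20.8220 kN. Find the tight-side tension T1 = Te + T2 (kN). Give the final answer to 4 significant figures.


T1 = Te + T2 = 69.6490 + 20.8220
T1 = 90.47 kN


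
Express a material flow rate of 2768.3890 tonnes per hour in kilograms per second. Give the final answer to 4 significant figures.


m_dot = 2768.3890 * 1000 / 3600
m_dot = 769.0 kg/s


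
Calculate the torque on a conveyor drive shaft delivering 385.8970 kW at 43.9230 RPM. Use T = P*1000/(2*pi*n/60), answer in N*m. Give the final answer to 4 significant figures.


omega = 2*pi*43.9230/60 = 4.59961 rad/s
T = 385.8970*1000 / 4.59961
T = 83900 N*m


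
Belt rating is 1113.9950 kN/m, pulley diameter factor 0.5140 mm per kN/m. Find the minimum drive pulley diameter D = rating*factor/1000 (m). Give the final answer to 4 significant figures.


D = 1113.9950 * 0.5140 / 1000
D = 0.5726 m


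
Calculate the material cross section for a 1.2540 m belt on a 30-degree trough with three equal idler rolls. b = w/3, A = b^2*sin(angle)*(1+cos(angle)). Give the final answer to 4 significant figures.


b = 1.2540/3 = 0.418 m
A = 0.418^2 * sin(30 deg) * (1 + cos(30 deg))
A = 0.1630 m^2


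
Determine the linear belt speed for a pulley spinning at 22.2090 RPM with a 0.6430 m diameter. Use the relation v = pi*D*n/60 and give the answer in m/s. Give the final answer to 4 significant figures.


v = pi * 0.6430 * 22.2090 / 60
v = 0.7477 m/s


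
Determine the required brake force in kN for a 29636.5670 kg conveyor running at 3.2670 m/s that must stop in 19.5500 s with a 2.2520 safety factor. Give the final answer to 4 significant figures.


F = 29636.5670 * 3.2670 / 19.5500 * 2.2520 / 1000
F = 11.15 kN


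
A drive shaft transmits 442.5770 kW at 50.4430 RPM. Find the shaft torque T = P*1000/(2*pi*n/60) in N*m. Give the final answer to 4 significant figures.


omega = 2*pi*50.4430/60 = 5.28238 rad/s
T = 442.5770*1000 / 5.28238
T = 83780 N*m


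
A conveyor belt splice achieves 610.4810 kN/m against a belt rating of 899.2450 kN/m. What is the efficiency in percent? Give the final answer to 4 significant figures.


Eff = 610.4810 / 899.2450 * 100
Eff = 67.89 %


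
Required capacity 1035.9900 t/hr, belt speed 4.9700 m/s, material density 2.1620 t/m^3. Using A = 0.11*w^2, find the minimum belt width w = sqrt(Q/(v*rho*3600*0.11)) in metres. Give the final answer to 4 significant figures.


A_req = 1035.9900 / (4.9700 * 2.1620 * 3600) = 0.0267819 m^2
w = sqrt(0.0267819 / 0.11)
w = 0.4934 m


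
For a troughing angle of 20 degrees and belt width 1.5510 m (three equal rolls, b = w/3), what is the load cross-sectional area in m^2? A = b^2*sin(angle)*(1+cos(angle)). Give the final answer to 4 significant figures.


b = 1.5510/3 = 0.517 m
A = 0.517^2 * sin(20 deg) * (1 + cos(20 deg))
A = 0.1773 m^2


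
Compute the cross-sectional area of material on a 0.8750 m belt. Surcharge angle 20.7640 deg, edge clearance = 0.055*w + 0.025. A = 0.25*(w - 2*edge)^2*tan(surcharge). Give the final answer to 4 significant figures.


edge = 0.055*0.8750 + 0.025 = 0.073125 m
ew = 0.8750 - 2*0.073125 = 0.72875 m
A = 0.25 * 0.72875^2 * tan(20.7640 deg)
A = 0.05034 m^2


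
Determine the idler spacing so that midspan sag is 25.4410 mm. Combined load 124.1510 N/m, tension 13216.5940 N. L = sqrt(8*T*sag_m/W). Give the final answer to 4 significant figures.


sag = 25.4410/1000 = 0.025441 m
L = sqrt(8 * 13216.5940 * 0.025441 / 124.1510)
L = 4.655 m


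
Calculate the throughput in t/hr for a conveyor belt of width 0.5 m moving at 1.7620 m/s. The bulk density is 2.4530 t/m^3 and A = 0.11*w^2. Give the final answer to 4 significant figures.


A = 0.11 * 0.5^2 = 0.0275 m^2
C = 0.0275 * 1.7620 * 2.4530 * 3600
C = 427.9 t/hr


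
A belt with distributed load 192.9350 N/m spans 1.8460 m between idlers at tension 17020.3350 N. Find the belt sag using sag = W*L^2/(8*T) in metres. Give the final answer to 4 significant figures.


sag = 192.9350 * 1.8460^2 / (8 * 17020.3350)
sag = 0.004829 m


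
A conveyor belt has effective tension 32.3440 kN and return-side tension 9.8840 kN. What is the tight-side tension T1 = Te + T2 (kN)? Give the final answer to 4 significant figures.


T1 = Te + T2 = 32.3440 + 9.8840
T1 = 42.23 kN


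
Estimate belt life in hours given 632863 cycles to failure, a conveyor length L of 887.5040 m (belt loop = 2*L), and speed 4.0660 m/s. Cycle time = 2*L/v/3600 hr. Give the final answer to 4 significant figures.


cycle_time = 2 * 887.5040 / 4.0660 / 3600 = 0.121264 hr
life = 632863 * 0.121264 = 76740 hours


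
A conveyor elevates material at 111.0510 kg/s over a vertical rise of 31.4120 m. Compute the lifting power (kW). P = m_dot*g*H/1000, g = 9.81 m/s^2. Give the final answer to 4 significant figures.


P = 111.0510 * 9.81 * 31.4120 / 1000
P = 34.22 kW


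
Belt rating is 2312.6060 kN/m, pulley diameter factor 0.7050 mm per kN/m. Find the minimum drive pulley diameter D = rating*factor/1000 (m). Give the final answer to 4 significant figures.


D = 2312.6060 * 0.7050 / 1000
D = 1.630 m


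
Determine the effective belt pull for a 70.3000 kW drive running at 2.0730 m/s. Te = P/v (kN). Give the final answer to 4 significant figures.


Te = P / v = 70.3000 / 2.0730
Te = 33.91 kN


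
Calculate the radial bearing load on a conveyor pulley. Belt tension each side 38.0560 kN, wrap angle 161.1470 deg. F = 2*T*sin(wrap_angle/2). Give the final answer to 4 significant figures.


F = 2 * 38.0560 * sin(161.1470/2 deg)
F = 75.08 kN


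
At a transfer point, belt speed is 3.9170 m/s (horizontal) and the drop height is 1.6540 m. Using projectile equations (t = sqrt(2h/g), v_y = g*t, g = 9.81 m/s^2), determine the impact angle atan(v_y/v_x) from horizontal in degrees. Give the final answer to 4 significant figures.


t = sqrt(2*1.6540/9.81) = 0.580695 s
v_y = 9.81 * 0.580695 = 5.69662 m/s
angle = atan(5.69662 / 3.9170) = 55.49 deg


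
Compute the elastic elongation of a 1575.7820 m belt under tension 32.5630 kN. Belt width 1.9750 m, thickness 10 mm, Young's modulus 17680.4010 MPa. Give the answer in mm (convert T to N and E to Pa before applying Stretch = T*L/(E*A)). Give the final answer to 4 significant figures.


A = 1.9750 * 0.01 = 0.01975 m^2
Stretch = 32.5630*1000 * 1575.7820 / (17680.4010e6 * 0.01975) * 1000
Stretch = 146.9 mm


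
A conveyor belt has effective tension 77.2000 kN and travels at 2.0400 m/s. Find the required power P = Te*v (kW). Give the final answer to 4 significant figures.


P = Te * v = 77.2000 * 2.0400
P = 157.5 kW


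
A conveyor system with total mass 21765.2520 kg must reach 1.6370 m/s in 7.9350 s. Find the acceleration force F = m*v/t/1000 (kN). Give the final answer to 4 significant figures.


F = 21765.2520 * 1.6370 / 7.9350 / 1000
F = 4.490 kN


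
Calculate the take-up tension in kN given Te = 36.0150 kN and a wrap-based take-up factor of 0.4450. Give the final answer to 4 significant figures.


T_tu = 36.0150 * 0.4450
T_tu = 16.03 kN


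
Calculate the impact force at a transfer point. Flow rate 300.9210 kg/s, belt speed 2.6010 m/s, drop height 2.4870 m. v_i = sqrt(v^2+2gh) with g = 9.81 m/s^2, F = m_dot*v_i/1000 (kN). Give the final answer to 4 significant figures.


v_i = sqrt(2.6010^2 + 2*9.81*2.4870) = 7.45387 m/s
F = 300.9210 * 7.45387 / 1000
F = 2.243 kN


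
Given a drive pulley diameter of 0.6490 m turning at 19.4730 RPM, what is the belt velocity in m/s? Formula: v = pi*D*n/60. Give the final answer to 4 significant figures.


v = pi * 0.6490 * 19.4730 / 60
v = 0.6617 m/s


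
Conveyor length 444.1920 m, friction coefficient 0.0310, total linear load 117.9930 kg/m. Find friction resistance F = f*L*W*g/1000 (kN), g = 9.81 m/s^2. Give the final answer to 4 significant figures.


F = 0.0310 * 444.1920 * 117.9930 * 9.81 / 1000
F = 15.94 kN


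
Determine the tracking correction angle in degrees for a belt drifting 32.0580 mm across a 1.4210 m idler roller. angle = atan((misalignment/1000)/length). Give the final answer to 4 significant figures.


misalign_m = 32.0580 / 1000 = 0.032058 m
angle = atan(0.032058 / 1.4210)
angle = 1.292 deg


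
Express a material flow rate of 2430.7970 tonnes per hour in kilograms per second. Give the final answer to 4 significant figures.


m_dot = 2430.7970 * 1000 / 3600
m_dot = 675.2 kg/s


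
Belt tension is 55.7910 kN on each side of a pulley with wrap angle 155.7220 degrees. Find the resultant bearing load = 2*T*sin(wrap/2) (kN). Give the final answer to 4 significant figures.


F = 2 * 55.7910 * sin(155.7220/2 deg)
F = 109.1 kN


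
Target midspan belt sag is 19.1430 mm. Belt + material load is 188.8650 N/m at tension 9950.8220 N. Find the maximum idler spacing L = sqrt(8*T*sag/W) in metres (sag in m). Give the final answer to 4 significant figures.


sag = 19.1430/1000 = 0.019143 m
L = sqrt(8 * 9950.8220 * 0.019143 / 188.8650)
L = 2.841 m


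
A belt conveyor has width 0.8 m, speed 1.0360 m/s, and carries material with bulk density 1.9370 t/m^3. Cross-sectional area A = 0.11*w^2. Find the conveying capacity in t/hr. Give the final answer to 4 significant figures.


A = 0.11 * 0.8^2 = 0.0704 m^2
C = 0.0704 * 1.0360 * 1.9370 * 3600
C = 508.6 t/hr


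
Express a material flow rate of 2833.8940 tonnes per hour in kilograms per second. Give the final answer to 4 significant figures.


m_dot = 2833.8940 * 1000 / 3600
m_dot = 787.2 kg/s


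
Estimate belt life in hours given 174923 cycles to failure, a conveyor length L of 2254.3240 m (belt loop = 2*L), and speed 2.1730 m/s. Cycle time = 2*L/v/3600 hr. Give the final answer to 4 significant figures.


cycle_time = 2 * 2254.3240 / 2.1730 / 3600 = 0.576347 hr
life = 174923 * 0.576347 = 100800 hours


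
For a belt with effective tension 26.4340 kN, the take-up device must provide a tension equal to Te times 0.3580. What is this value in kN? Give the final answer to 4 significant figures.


T_tu = 26.4340 * 0.3580
T_tu = 9.463 kN


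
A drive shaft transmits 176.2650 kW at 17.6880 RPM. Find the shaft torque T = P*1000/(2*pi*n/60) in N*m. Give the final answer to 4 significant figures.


omega = 2*pi*17.6880/60 = 1.85228 rad/s
T = 176.2650*1000 / 1.85228
T = 95160 N*m


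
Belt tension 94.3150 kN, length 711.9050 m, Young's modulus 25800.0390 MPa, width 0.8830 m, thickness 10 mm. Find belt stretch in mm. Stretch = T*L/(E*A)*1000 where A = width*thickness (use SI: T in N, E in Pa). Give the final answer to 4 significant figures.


A = 0.8830 * 0.01 = 0.00883 m^2
Stretch = 94.3150*1000 * 711.9050 / (25800.0390e6 * 0.00883) * 1000
Stretch = 294.7 mm


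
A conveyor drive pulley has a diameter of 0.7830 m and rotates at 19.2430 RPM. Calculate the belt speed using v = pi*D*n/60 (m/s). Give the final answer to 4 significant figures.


v = pi * 0.7830 * 19.2430 / 60
v = 0.7889 m/s


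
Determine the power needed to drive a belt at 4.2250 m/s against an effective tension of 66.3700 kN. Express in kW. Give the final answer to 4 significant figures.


P = Te * v = 66.3700 * 4.2250
P = 280.4 kW


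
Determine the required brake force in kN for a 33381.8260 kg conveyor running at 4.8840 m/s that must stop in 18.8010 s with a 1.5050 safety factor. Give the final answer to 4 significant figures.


F = 33381.8260 * 4.8840 / 18.8010 * 1.5050 / 1000
F = 13.05 kN


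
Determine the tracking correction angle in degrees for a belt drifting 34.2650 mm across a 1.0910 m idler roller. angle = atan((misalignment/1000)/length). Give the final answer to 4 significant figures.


misalign_m = 34.2650 / 1000 = 0.034265 m
angle = atan(0.034265 / 1.0910)
angle = 1.799 deg


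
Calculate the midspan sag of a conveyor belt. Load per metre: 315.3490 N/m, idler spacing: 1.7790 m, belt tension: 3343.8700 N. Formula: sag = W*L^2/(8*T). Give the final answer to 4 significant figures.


sag = 315.3490 * 1.7790^2 / (8 * 3343.8700)
sag = 0.03731 m


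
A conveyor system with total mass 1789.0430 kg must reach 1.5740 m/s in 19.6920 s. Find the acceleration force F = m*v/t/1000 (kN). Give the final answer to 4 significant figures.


F = 1789.0430 * 1.5740 / 19.6920 / 1000
F = 0.1430 kN


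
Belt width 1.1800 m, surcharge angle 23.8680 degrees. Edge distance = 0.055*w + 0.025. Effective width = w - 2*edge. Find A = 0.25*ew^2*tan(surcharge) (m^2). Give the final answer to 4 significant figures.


edge = 0.055*1.1800 + 0.025 = 0.0899 m
ew = 1.1800 - 2*0.0899 = 1.0002 m
A = 0.25 * 1.0002^2 * tan(23.8680 deg)
A = 0.1107 m^2


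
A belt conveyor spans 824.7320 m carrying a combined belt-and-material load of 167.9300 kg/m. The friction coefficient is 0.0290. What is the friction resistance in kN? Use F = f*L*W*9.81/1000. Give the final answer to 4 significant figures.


F = 0.0290 * 824.7320 * 167.9300 * 9.81 / 1000
F = 39.40 kN


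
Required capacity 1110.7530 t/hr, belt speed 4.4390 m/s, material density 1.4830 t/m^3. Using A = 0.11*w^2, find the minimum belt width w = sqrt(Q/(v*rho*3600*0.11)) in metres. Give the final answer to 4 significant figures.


A_req = 1110.7530 / (4.4390 * 1.4830 * 3600) = 0.0468693 m^2
w = sqrt(0.0468693 / 0.11)
w = 0.6528 m


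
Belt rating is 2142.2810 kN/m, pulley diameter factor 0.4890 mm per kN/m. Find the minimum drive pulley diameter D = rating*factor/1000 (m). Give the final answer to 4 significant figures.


D = 2142.2810 * 0.4890 / 1000
D = 1.048 m


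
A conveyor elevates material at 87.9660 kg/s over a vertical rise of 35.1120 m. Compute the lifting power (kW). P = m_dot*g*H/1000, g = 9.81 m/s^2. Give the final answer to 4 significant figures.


P = 87.9660 * 9.81 * 35.1120 / 1000
P = 30.30 kW


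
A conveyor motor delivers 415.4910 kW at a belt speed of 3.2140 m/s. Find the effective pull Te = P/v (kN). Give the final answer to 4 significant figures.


Te = P / v = 415.4910 / 3.2140
Te = 129.3 kN


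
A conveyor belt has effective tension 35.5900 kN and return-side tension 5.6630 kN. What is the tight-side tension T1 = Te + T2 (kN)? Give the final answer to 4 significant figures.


T1 = Te + T2 = 35.5900 + 5.6630
T1 = 41.25 kN


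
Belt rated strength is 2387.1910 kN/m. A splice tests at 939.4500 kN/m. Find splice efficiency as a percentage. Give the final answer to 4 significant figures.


Eff = 939.4500 / 2387.1910 * 100
Eff = 39.35 %


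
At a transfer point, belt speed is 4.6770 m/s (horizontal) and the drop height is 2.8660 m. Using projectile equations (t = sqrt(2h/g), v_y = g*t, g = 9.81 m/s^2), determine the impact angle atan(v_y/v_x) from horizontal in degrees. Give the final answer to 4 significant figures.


t = sqrt(2*2.8660/9.81) = 0.764396 s
v_y = 9.81 * 0.764396 = 7.49872 m/s
angle = atan(7.49872 / 4.6770) = 58.05 deg


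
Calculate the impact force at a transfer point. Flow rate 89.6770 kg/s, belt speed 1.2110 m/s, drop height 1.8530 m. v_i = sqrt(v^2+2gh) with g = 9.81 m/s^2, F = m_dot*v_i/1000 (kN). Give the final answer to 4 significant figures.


v_i = sqrt(1.2110^2 + 2*9.81*1.8530) = 6.14999 m/s
F = 89.6770 * 6.14999 / 1000
F = 0.5515 kN


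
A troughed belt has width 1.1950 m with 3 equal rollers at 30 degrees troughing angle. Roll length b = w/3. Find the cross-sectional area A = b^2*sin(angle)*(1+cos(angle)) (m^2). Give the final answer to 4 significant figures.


b = 1.1950/3 = 0.398333 m
A = 0.398333^2 * sin(30 deg) * (1 + cos(30 deg))
A = 0.1480 m^2


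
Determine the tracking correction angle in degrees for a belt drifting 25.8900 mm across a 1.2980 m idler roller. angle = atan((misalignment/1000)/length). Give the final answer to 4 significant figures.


misalign_m = 25.8900 / 1000 = 0.025890 m
angle = atan(0.025890 / 1.2980)
angle = 1.143 deg


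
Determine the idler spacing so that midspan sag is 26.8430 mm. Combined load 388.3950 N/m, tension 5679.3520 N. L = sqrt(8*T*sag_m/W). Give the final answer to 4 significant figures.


sag = 26.8430/1000 = 0.026843 m
L = sqrt(8 * 5679.3520 * 0.026843 / 388.3950)
L = 1.772 m


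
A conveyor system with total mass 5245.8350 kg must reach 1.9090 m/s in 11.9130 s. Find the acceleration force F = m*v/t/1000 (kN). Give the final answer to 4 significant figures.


F = 5245.8350 * 1.9090 / 11.9130 / 1000
F = 0.8406 kN


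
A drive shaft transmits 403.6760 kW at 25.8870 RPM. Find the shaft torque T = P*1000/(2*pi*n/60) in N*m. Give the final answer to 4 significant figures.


omega = 2*pi*25.8870/60 = 2.71088 rad/s
T = 403.6760*1000 / 2.71088
T = 148900 N*m


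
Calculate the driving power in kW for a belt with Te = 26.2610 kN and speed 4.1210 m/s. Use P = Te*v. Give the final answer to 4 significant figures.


P = Te * v = 26.2610 * 4.1210
P = 108.2 kW


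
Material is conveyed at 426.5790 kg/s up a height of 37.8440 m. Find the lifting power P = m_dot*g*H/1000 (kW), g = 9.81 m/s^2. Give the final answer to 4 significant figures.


P = 426.5790 * 9.81 * 37.8440 / 1000
P = 158.4 kW


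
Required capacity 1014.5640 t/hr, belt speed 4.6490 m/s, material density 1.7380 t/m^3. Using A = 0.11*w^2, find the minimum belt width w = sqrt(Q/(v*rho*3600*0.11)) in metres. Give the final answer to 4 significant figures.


A_req = 1014.5640 / (4.6490 * 1.7380 * 3600) = 0.0348793 m^2
w = sqrt(0.0348793 / 0.11)
w = 0.5631 m


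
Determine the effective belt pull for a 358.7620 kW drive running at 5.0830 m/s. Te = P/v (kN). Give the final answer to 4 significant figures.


Te = P / v = 358.7620 / 5.0830
Te = 70.58 kN


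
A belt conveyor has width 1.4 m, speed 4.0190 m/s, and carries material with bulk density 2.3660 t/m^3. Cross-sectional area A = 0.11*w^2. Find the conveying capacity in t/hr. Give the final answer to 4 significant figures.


A = 0.11 * 1.4^2 = 0.2156 m^2
C = 0.2156 * 4.0190 * 2.3660 * 3600
C = 7380 t/hr


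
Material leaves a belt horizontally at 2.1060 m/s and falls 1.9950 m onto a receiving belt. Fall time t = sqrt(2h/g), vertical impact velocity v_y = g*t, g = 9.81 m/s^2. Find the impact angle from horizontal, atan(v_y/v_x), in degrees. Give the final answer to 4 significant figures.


t = sqrt(2*1.9950/9.81) = 0.637752 s
v_y = 9.81 * 0.637752 = 6.25635 m/s
angle = atan(6.25635 / 2.1060) = 71.40 deg


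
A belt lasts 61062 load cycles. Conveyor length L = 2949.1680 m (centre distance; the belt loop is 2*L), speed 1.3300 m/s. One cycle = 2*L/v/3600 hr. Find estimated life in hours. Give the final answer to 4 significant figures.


cycle_time = 2 * 2949.1680 / 1.3300 / 3600 = 1.2319 hr
life = 61062 * 1.2319 = 75220 hours


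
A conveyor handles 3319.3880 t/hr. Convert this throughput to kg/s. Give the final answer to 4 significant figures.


m_dot = 3319.3880 * 1000 / 3600
m_dot = 922.1 kg/s


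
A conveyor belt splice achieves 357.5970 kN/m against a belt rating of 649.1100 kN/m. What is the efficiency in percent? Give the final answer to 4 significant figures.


Eff = 357.5970 / 649.1100 * 100
Eff = 55.09 %


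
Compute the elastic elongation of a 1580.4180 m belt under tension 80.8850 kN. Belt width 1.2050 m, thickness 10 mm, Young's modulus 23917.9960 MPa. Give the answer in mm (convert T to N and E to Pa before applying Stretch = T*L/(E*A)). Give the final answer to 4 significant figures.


A = 1.2050 * 0.01 = 0.01205 m^2
Stretch = 80.8850*1000 * 1580.4180 / (23917.9960e6 * 0.01205) * 1000
Stretch = 443.5 mm


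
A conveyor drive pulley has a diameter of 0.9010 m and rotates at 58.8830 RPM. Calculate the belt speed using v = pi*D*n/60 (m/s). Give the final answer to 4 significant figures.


v = pi * 0.9010 * 58.8830 / 60
v = 2.778 m/s


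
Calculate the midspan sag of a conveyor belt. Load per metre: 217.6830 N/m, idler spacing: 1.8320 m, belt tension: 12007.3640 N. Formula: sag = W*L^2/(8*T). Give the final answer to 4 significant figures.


sag = 217.6830 * 1.8320^2 / (8 * 12007.3640)
sag = 0.007606 m


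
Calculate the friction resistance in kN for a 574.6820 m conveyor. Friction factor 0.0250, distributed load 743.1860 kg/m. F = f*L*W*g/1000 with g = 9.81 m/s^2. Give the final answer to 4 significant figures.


F = 0.0250 * 574.6820 * 743.1860 * 9.81 / 1000
F = 104.7 kN


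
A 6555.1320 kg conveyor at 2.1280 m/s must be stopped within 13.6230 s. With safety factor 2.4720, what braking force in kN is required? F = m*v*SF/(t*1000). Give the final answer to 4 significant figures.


F = 6555.1320 * 2.1280 / 13.6230 * 2.4720 / 1000
F = 2.531 kN


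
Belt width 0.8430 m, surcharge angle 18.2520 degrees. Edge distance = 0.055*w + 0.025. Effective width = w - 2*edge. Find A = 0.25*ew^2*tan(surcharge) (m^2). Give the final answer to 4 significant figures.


edge = 0.055*0.8430 + 0.025 = 0.071365 m
ew = 0.8430 - 2*0.071365 = 0.70027 m
A = 0.25 * 0.70027^2 * tan(18.2520 deg)
A = 0.04043 m^2


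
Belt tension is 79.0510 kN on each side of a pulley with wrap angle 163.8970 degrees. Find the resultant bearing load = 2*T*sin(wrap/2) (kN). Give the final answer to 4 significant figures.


F = 2 * 79.0510 * sin(163.8970/2 deg)
F = 156.5 kN


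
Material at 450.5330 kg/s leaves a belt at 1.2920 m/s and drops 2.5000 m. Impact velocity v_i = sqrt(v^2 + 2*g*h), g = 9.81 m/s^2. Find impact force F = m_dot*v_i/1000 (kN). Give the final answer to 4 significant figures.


v_i = sqrt(1.2920^2 + 2*9.81*2.5000) = 7.12175 m/s
F = 450.5330 * 7.12175 / 1000
F = 3.209 kN


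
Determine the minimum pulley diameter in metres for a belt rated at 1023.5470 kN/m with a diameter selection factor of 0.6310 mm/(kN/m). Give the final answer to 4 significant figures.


D = 1023.5470 * 0.6310 / 1000
D = 0.6459 m


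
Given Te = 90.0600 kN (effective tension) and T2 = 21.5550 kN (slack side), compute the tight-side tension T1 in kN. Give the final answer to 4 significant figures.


T1 = Te + T2 = 90.0600 + 21.5550
T1 = 111.6 kN


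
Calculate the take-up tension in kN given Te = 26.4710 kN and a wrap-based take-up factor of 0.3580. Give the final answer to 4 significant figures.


T_tu = 26.4710 * 0.3580
T_tu = 9.477 kN


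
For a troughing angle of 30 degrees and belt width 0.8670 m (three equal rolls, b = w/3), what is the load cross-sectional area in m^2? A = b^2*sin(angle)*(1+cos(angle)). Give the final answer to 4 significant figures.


b = 0.8670/3 = 0.289 m
A = 0.289^2 * sin(30 deg) * (1 + cos(30 deg))
A = 0.07793 m^2


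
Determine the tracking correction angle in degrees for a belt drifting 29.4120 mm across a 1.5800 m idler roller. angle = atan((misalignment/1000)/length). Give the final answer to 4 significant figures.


misalign_m = 29.4120 / 1000 = 0.029412 m
angle = atan(0.029412 / 1.5800)
angle = 1.066 deg


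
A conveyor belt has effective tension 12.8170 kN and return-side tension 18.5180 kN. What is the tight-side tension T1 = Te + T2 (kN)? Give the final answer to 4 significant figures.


T1 = Te + T2 = 12.8170 + 18.5180
T1 = 31.34 kN


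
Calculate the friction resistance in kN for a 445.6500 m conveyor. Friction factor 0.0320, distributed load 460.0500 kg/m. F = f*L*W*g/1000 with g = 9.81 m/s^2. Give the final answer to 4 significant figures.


F = 0.0320 * 445.6500 * 460.0500 * 9.81 / 1000
F = 64.36 kN


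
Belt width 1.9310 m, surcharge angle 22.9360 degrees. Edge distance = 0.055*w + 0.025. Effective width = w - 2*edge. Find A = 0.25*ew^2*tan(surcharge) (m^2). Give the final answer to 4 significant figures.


edge = 0.055*1.9310 + 0.025 = 0.131205 m
ew = 1.9310 - 2*0.131205 = 1.66859 m
A = 0.25 * 1.66859^2 * tan(22.9360 deg)
A = 0.2945 m^2


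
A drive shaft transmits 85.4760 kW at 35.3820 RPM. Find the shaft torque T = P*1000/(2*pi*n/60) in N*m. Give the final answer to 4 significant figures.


omega = 2*pi*35.3820/60 = 3.70519 rad/s
T = 85.4760*1000 / 3.70519
T = 23070 N*m


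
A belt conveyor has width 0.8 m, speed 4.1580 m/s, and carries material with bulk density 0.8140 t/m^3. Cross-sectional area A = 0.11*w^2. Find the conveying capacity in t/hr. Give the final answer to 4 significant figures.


A = 0.11 * 0.8^2 = 0.0704 m^2
C = 0.0704 * 4.1580 * 0.8140 * 3600
C = 857.8 t/hr


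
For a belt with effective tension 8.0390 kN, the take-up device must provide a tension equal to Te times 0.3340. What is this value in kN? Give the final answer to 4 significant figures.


T_tu = 8.0390 * 0.3340
T_tu = 2.685 kN


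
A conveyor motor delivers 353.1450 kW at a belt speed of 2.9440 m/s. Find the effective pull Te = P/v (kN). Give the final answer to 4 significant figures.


Te = P / v = 353.1450 / 2.9440
Te = 120.0 kN


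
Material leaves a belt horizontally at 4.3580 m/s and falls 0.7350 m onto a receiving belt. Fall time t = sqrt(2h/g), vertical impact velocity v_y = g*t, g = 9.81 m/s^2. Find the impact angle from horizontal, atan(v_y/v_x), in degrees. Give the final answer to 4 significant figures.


t = sqrt(2*0.7350/9.81) = 0.387101 s
v_y = 9.81 * 0.387101 = 3.79746 m/s
angle = atan(3.79746 / 4.3580) = 41.07 deg


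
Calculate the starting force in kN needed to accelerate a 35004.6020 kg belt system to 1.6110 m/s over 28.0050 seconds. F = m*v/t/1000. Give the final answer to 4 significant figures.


F = 35004.6020 * 1.6110 / 28.0050 / 1000
F = 2.014 kN
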